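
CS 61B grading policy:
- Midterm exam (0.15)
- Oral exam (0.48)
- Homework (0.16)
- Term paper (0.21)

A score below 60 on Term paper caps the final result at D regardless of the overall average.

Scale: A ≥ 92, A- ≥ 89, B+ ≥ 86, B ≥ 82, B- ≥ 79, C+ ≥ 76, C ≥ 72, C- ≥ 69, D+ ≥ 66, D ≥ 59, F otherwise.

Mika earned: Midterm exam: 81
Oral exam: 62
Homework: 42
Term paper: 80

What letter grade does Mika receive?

D

Term paper score 80 ≥ 60: minimum met.
Weighted total:
  Midterm exam 81 × 0.15 = 12.15
  Oral exam 62 × 0.48 = 29.76
  Homework 42 × 0.16 = 6.72
  Term paper 80 × 0.21 = 16.8
Sum = 65.43
65.43 is ≥ 59 and < 66 → D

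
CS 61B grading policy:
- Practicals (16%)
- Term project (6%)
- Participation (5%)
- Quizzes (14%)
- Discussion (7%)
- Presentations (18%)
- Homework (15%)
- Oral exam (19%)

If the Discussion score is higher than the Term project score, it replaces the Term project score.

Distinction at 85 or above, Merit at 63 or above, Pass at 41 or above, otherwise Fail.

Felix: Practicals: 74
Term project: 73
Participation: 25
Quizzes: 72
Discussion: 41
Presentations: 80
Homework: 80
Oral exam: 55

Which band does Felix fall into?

Merit

Discussion (41) ≤ Term project (73), so Term project stays at 73.
Weighted total:
  Practicals 74 × 0.16 = 11.84
  Term project 73 × 0.06 = 4.38
  Participation 25 × 0.05 = 1.25
  Quizzes 72 × 0.14 = 10.08
  Discussion 41 × 0.07 = 2.87
  Presentations 80 × 0.18 = 14.4
  Homework 80 × 0.15 = 12
  Oral exam 55 × 0.19 = 10.45
Sum = 67.27
67.27 is ≥ 63 and < 85 → Merit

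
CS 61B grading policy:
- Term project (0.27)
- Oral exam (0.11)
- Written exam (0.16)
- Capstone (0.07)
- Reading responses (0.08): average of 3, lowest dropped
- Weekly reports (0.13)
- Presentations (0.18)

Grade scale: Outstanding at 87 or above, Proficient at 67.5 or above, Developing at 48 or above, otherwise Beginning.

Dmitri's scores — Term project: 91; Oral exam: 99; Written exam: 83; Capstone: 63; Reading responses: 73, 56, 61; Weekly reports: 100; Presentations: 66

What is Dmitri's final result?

Proficient

Reading responses: drop 56 → average of remaining 2 = 134/2 = 67
Weighted total:
  Term project 91 × 0.27 = 24.57
  Oral exam 99 × 0.11 = 10.89
  Written exam 83 × 0.16 = 13.28
  Capstone 63 × 0.07 = 4.41
  Reading responses 67 × 0.08 = 5.36
  Weekly reports 100 × 0.13 = 13
  Presentations 66 × 0.18 = 11.88
Sum = 83.39
83.39 is ≥ 67.5 and < 87 → Proficient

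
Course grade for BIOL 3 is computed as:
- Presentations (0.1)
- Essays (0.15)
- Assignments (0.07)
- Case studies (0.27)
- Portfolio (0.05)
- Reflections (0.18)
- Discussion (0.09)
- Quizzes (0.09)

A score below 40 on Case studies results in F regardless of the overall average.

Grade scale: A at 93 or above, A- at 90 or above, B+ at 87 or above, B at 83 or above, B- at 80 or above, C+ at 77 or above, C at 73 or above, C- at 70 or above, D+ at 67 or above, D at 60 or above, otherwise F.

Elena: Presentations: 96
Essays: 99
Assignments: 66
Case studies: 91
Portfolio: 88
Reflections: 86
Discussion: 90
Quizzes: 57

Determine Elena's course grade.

B

Case studies score 91 ≥ 40: minimum met.
Weighted total:
  Presentations 96 × 0.1 = 9.6
  Essays 99 × 0.15 = 14.85
  Assignments 66 × 0.07 = 4.62
  Case studies 91 × 0.27 = 24.57
  Portfolio 88 × 0.05 = 4.4
  Reflections 86 × 0.18 = 15.48
  Discussion 90 × 0.09 = 8.1
  Quizzes 57 × 0.09 = 5.13
Sum = 86.75
86.75 is ≥ 83 and < 87 → B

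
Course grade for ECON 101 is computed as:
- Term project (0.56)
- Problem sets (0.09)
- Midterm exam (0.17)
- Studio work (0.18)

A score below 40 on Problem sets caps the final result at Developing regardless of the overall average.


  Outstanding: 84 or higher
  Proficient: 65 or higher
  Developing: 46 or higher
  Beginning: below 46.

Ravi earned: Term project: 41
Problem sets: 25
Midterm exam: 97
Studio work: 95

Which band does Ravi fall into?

Problem sets score 25 < 40: minimum not met.
Weighted total:
  Term project 41 × 0.56 = 22.96
  Problem sets 25 × 0.09 = 2.25
  Midterm exam 97 × 0.17 = 16.49
  Studio work 95 × 0.18 = 17.1
Sum = 58.8
58.8 would be Developing; cap at Developing applies → Developing.

Developing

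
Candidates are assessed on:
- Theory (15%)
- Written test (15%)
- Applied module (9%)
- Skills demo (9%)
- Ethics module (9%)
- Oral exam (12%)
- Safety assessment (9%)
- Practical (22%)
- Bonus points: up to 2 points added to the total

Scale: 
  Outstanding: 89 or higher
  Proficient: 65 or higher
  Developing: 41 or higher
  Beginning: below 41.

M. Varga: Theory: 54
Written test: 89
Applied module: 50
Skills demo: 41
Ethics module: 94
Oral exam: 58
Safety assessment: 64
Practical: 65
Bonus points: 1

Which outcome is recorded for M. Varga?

Weighted total:
  Theory 54 × 0.15 = 8.1
  Written test 89 × 0.15 = 13.35
  Applied module 50 × 0.09 = 4.5
  Skills demo 41 × 0.09 = 3.69
  Ethics module 94 × 0.09 = 8.46
  Oral exam 58 × 0.12 = 6.96
  Safety assessment 64 × 0.09 = 5.76
  Practical 65 × 0.22 = 14.3
Sum = 65.12
Bonus points: 65.12 + 1 = 66.12
66.12 is ≥ 65 and < 89 → Proficient

Proficient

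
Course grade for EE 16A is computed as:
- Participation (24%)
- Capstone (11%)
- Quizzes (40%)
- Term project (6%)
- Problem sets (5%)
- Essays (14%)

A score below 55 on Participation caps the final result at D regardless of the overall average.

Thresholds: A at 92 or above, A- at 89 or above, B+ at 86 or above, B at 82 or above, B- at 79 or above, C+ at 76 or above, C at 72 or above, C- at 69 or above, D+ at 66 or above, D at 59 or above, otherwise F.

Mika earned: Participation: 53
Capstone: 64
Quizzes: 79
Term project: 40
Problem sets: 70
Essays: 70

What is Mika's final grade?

Participation score 53 < 55: minimum not met.
Weighted total:
  Participation 53 × 0.24 = 12.72
  Capstone 64 × 0.11 = 7.04
  Quizzes 79 × 0.4 = 31.6
  Term project 40 × 0.06 = 2.4
  Problem sets 70 × 0.05 = 3.5
  Essays 70 × 0.14 = 9.8
Sum = 67.06
67.06 would be D+; cap at D applies → D.

D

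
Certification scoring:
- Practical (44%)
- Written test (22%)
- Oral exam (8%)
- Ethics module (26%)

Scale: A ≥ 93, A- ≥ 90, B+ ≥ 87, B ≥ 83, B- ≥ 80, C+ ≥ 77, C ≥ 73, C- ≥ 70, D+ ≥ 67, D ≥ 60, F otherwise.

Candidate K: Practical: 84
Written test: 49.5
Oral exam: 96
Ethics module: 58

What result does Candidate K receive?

C-

Weighted total:
  Practical 84 × 0.44 = 36.96
  Written test 49.5 × 0.22 = 10.89
  Oral exam 96 × 0.08 = 7.68
  Ethics module 58 × 0.26 = 15.08
Sum = 70.61
70.61 is ≥ 70 and < 73 → C-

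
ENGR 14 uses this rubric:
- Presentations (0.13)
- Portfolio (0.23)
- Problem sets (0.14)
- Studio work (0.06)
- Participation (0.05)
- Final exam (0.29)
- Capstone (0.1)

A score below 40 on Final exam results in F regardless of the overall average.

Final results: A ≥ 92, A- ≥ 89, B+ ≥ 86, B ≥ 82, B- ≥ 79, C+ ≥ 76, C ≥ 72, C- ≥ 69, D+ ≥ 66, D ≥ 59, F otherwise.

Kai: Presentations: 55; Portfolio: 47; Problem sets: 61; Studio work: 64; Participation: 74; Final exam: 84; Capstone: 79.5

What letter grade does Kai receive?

Final exam score 84 ≥ 40: minimum met.
Weighted total:
  Presentations 55 × 0.13 = 7.15
  Portfolio 47 × 0.23 = 10.81
  Problem sets 61 × 0.14 = 8.54
  Studio work 64 × 0.06 = 3.84
  Participation 74 × 0.05 = 3.7
  Final exam 84 × 0.29 = 24.36
  Capstone 79.5 × 0.1 = 7.95
Sum = 66.35
66.35 is ≥ 66 and < 69 → D+

D+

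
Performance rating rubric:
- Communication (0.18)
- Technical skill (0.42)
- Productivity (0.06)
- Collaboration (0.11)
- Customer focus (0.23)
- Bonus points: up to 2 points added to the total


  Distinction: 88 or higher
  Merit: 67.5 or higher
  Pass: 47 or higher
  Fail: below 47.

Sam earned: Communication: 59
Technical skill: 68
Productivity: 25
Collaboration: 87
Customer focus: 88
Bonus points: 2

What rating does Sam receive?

Weighted total:
  Communication 59 × 0.18 = 10.62
  Technical skill 68 × 0.42 = 28.56
  Productivity 25 × 0.06 = 1.5
  Collaboration 87 × 0.11 = 9.57
  Customer focus 88 × 0.23 = 20.24
Sum = 70.49
Bonus points: 70.49 + 2 = 72.49
72.49 is ≥ 67.5 and < 88 → Merit

Merit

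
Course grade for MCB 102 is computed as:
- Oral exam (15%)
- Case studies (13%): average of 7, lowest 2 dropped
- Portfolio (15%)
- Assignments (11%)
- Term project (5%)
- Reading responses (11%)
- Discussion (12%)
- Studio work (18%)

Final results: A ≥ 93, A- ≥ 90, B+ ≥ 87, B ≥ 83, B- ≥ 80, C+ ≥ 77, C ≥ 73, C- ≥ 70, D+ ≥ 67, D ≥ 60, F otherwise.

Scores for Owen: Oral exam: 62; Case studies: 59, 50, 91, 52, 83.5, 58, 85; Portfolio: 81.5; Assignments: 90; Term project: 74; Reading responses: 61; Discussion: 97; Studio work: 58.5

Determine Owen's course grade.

C

Case studies: drop 50, 52 → average of remaining 5 = 376.5/5 = 75.3
Weighted total:
  Oral exam 62 × 0.15 = 9.3
  Case studies 75.3 × 0.13 = 9.789
  Portfolio 81.5 × 0.15 = 12.225
  Assignments 90 × 0.11 = 9.9
  Term project 74 × 0.05 = 3.7
  Reading responses 61 × 0.11 = 6.71
  Discussion 97 × 0.12 = 11.64
  Studio work 58.5 × 0.18 = 10.53
Sum = 73.794
73.794 is ≥ 73 and < 77 → C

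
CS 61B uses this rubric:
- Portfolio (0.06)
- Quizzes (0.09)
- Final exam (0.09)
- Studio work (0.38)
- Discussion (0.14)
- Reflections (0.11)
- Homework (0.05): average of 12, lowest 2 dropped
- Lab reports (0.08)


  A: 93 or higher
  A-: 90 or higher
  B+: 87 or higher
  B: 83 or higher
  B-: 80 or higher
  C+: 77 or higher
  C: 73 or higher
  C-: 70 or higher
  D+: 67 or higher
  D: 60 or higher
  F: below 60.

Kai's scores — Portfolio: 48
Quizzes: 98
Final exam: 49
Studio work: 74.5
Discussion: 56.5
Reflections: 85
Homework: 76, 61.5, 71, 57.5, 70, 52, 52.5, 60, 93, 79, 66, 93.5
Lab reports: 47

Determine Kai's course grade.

D+

Homework: drop 52, 52.5 → average of remaining 10 = 727.5/10 = 72.75
Weighted total:
  Portfolio 48 × 0.06 = 2.88
  Quizzes 98 × 0.09 = 8.82
  Final exam 49 × 0.09 = 4.41
  Studio work 74.5 × 0.38 = 28.31
  Discussion 56.5 × 0.14 = 7.91
  Reflections 85 × 0.11 = 9.35
  Homework 72.75 × 0.05 = 3.6375
  Lab reports 47 × 0.08 = 3.76
Sum = 69.0775
69.0775 is ≥ 67 and < 70 → D+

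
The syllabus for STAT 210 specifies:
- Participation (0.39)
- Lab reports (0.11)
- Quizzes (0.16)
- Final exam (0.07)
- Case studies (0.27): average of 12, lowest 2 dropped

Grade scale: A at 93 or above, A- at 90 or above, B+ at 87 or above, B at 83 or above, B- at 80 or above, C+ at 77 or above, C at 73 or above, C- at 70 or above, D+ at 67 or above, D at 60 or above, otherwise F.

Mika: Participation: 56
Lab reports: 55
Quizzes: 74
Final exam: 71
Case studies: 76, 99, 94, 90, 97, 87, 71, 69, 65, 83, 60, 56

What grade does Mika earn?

Case studies: drop 56, 60 → average of remaining 10 = 831/10 = 83.1
Weighted total:
  Participation 56 × 0.39 = 21.84
  Lab reports 55 × 0.11 = 6.05
  Quizzes 74 × 0.16 = 11.84
  Final exam 71 × 0.07 = 4.97
  Case studies 83.1 × 0.27 = 22.437
Sum = 67.137
67.137 is ≥ 67 and < 70 → D+

D+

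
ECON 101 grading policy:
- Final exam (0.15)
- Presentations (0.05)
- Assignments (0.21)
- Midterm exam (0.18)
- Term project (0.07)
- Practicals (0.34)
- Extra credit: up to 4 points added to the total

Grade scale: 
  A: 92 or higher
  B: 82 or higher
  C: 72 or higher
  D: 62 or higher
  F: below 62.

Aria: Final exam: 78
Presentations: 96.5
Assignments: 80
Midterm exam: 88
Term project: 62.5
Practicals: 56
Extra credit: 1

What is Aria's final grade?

C

Weighted total:
  Final exam 78 × 0.15 = 11.7
  Presentations 96.5 × 0.05 = 4.825
  Assignments 80 × 0.21 = 16.8
  Midterm exam 88 × 0.18 = 15.84
  Term project 62.5 × 0.07 = 4.375
  Practicals 56 × 0.34 = 19.04
Sum = 72.58
Extra credit: 72.58 + 1 = 73.58
73.58 is ≥ 72 and < 82 → C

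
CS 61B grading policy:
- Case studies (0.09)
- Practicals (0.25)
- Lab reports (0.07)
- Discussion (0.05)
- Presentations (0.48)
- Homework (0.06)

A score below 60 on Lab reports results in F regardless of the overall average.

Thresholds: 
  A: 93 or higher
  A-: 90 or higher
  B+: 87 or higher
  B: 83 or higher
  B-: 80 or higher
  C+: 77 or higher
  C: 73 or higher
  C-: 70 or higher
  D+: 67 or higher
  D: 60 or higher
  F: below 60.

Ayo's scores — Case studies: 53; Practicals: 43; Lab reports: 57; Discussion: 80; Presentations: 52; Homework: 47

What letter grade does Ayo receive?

F

Lab reports score 57 < 60: minimum not met.
Weighted total:
  Case studies 53 × 0.09 = 4.77
  Practicals 43 × 0.25 = 10.75
  Lab reports 57 × 0.07 = 3.99
  Discussion 80 × 0.05 = 4
  Presentations 52 × 0.48 = 24.96
  Homework 47 × 0.06 = 2.82
Sum = 51.29
Because the Lab reports minimum was not met, the result is F.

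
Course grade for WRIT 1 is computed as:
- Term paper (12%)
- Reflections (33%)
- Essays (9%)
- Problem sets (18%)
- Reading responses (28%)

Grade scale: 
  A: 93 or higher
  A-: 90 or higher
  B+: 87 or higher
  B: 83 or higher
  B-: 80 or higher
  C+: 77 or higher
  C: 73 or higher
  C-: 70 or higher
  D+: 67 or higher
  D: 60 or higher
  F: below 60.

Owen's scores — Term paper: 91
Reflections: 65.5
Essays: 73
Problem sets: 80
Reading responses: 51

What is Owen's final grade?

Weighted total:
  Term paper 91 × 0.12 = 10.92
  Reflections 65.5 × 0.33 = 21.615
  Essays 73 × 0.09 = 6.57
  Problem sets 80 × 0.18 = 14.4
  Reading responses 51 × 0.28 = 14.28
Sum = 67.785
67.785 is ≥ 67 and < 70 → D+

D+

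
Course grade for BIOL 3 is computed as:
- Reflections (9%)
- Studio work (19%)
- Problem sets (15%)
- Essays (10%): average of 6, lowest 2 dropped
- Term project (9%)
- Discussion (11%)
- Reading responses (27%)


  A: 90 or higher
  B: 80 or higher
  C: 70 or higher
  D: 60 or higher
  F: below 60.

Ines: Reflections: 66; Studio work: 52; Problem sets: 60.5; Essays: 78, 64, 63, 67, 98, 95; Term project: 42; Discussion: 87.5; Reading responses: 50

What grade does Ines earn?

D

Essays: drop 63, 64 → average of remaining 4 = 338/4 = 84.5
Weighted total:
  Reflections 66 × 0.09 = 5.94
  Studio work 52 × 0.19 = 9.88
  Problem sets 60.5 × 0.15 = 9.075
  Essays 84.5 × 0.1 = 8.45
  Term project 42 × 0.09 = 3.78
  Discussion 87.5 × 0.11 = 9.625
  Reading responses 50 × 0.27 = 13.5
Sum = 60.25
60.25 is ≥ 60 and < 70 → D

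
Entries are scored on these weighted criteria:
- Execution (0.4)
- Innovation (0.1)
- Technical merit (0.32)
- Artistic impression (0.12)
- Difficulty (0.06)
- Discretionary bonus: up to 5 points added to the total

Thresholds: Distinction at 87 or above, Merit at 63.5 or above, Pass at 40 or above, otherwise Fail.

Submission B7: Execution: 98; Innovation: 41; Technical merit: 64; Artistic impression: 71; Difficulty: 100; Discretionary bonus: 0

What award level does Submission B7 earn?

Weighted total:
  Execution 98 × 0.4 = 39.2
  Innovation 41 × 0.1 = 4.1
  Technical merit 64 × 0.32 = 20.48
  Artistic impression 71 × 0.12 = 8.52
  Difficulty 100 × 0.06 = 6
Sum = 78.3
Discretionary bonus: 78.3 + 0 = 78.3
78.3 is ≥ 63.5 and < 87 → Merit

Merit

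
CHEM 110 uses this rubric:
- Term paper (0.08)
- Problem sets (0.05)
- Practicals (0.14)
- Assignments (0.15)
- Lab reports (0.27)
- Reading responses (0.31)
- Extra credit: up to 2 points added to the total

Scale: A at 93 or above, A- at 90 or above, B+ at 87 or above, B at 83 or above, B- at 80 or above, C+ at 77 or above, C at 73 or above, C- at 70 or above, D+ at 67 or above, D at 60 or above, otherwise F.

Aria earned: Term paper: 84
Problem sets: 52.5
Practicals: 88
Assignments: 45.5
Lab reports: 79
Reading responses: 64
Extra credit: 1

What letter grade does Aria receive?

Weighted total:
  Term paper 84 × 0.08 = 6.72
  Problem sets 52.5 × 0.05 = 2.625
  Practicals 88 × 0.14 = 12.32
  Assignments 45.5 × 0.15 = 6.825
  Lab reports 79 × 0.27 = 21.33
  Reading responses 64 × 0.31 = 19.84
Sum = 69.66
Extra credit: 69.66 + 1 = 70.66
70.66 is ≥ 70 and < 73 → C-

C-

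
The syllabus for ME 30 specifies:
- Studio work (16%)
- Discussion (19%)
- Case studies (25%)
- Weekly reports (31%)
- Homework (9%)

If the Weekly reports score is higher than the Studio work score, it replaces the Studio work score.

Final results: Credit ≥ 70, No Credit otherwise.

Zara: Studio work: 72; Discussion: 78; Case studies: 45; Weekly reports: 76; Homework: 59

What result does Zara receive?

No Credit

Weekly reports (76) > Studio work (72), so Studio work counts as 76.
Weighted total:
  Studio work 76 × 0.16 = 12.16
  Discussion 78 × 0.19 = 14.82
  Case studies 45 × 0.25 = 11.25
  Weekly reports 76 × 0.31 = 23.56
  Homework 59 × 0.09 = 5.31
Sum = 67.1
67.1 < 70 → No Credit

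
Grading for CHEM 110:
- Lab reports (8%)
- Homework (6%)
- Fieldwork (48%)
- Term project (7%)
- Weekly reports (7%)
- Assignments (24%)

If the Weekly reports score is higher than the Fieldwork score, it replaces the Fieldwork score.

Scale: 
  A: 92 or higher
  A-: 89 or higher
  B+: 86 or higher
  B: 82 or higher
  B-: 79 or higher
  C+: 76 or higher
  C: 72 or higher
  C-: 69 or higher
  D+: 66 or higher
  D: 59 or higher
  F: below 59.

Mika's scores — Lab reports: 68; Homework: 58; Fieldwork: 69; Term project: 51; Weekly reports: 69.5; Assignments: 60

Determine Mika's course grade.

D

Weekly reports (69.5) > Fieldwork (69), so Fieldwork counts as 69.5.
Weighted total:
  Lab reports 68 × 0.08 = 5.44
  Homework 58 × 0.06 = 3.48
  Fieldwork 69.5 × 0.48 = 33.36
  Term project 51 × 0.07 = 3.57
  Weekly reports 69.5 × 0.07 = 4.865
  Assignments 60 × 0.24 = 14.4
Sum = 65.115
65.115 is ≥ 59 and < 66 → D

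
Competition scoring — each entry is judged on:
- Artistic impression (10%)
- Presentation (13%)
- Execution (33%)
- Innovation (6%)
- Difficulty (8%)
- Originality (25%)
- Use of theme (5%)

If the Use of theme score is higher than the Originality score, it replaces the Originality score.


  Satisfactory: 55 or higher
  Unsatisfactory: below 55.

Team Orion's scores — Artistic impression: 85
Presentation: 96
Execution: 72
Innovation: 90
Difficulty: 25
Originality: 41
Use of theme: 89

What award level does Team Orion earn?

Use of theme (89) > Originality (41), so Originality counts as 89.
Weighted total:
  Artistic impression 85 × 0.1 = 8.5
  Presentation 96 × 0.13 = 12.48
  Execution 72 × 0.33 = 23.76
  Innovation 90 × 0.06 = 5.4
  Difficulty 25 × 0.08 = 2
  Originality 89 × 0.25 = 22.25
  Use of theme 89 × 0.05 = 4.45
Sum = 78.84
78.84 ≥ 55 → Satisfactory

Satisfactory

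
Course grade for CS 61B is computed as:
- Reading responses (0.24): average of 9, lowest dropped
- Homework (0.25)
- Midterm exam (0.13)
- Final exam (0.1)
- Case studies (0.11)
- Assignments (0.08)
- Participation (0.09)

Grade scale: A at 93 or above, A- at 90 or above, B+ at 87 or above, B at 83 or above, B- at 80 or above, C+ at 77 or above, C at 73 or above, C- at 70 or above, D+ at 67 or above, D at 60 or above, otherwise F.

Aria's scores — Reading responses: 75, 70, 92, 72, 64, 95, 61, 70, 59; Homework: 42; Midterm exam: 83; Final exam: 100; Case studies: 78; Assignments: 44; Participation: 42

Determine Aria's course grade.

Reading responses: drop 59 → average of remaining 8 = 599/8 = 74.875
Weighted total:
  Reading responses 74.875 × 0.24 = 17.97
  Homework 42 × 0.25 = 10.5
  Midterm exam 83 × 0.13 = 10.79
  Final exam 100 × 0.1 = 10
  Case studies 78 × 0.11 = 8.58
  Assignments 44 × 0.08 = 3.52
  Participation 42 × 0.09 = 3.78
Sum = 65.14
65.14 is ≥ 60 and < 67 → D

D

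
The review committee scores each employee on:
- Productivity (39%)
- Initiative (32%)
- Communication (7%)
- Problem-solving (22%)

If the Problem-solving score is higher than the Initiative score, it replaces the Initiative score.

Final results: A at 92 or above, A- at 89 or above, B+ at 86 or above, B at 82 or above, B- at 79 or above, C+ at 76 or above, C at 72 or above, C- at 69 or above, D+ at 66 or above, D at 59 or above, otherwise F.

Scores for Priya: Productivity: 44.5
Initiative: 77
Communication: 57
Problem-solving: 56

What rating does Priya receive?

Problem-solving (56) ≤ Initiative (77), so Initiative stays at 77.
Weighted total:
  Productivity 44.5 × 0.39 = 17.355
  Initiative 77 × 0.32 = 24.64
  Communication 57 × 0.07 = 3.99
  Problem-solving 56 × 0.22 = 12.32
Sum = 58.305
58.305 < 59 → F

F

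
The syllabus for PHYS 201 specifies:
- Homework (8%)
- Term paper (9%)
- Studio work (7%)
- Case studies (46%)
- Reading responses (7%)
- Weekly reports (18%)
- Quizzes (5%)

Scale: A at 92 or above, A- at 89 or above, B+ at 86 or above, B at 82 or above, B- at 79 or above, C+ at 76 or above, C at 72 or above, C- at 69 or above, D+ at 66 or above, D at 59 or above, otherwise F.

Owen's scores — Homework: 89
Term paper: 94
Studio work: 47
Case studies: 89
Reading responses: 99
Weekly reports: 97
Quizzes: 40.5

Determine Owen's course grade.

B+

Weighted total:
  Homework 89 × 0.08 = 7.12
  Term paper 94 × 0.09 = 8.46
  Studio work 47 × 0.07 = 3.29
  Case studies 89 × 0.46 = 40.94
  Reading responses 99 × 0.07 = 6.93
  Weekly reports 97 × 0.18 = 17.46
  Quizzes 40.5 × 0.05 = 2.025
Sum = 86.225
86.225 is ≥ 86 and < 89 → B+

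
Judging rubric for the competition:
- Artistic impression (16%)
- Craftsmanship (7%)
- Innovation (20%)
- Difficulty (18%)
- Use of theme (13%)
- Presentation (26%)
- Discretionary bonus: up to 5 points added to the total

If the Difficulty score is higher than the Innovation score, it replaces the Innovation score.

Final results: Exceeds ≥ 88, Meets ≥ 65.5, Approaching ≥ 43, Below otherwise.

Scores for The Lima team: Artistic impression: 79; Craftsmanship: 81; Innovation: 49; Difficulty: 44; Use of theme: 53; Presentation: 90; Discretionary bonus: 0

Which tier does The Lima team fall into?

Difficulty (44) ≤ Innovation (49), so Innovation stays at 49.
Weighted total:
  Artistic impression 79 × 0.16 = 12.64
  Craftsmanship 81 × 0.07 = 5.67
  Innovation 49 × 0.2 = 9.8
  Difficulty 44 × 0.18 = 7.92
  Use of theme 53 × 0.13 = 6.89
  Presentation 90 × 0.26 = 23.4
Sum = 66.32
Discretionary bonus: 66.32 + 0 = 66.32
66.32 is ≥ 65.5 and < 88 → Meets

Meets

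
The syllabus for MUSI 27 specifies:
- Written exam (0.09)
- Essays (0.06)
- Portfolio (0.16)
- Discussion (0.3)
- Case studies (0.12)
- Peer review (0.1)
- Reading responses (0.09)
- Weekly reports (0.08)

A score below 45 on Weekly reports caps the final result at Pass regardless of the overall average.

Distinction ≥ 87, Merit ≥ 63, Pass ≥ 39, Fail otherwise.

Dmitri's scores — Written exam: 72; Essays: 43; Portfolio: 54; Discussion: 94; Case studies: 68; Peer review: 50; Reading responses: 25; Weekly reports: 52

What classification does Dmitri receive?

Weekly reports score 52 ≥ 45: minimum met.
Weighted total:
  Written exam 72 × 0.09 = 6.48
  Essays 43 × 0.06 = 2.58
  Portfolio 54 × 0.16 = 8.64
  Discussion 94 × 0.3 = 28.2
  Case studies 68 × 0.12 = 8.16
  Peer review 50 × 0.1 = 5
  Reading responses 25 × 0.09 = 2.25
  Weekly reports 52 × 0.08 = 4.16
Sum = 65.47
65.47 is ≥ 63 and < 87 → Merit

Merit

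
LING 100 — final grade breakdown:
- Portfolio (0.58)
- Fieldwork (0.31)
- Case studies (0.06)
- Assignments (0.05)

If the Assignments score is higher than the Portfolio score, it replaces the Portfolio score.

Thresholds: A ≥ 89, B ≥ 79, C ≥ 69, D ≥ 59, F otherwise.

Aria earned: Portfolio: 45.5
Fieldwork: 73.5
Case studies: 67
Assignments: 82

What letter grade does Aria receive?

C

Assignments (82) > Portfolio (45.5), so Portfolio counts as 82.
Weighted total:
  Portfolio 82 × 0.58 = 47.56
  Fieldwork 73.5 × 0.31 = 22.785
  Case studies 67 × 0.06 = 4.02
  Assignments 82 × 0.05 = 4.1
Sum = 78.465
78.465 is ≥ 69 and < 79 → C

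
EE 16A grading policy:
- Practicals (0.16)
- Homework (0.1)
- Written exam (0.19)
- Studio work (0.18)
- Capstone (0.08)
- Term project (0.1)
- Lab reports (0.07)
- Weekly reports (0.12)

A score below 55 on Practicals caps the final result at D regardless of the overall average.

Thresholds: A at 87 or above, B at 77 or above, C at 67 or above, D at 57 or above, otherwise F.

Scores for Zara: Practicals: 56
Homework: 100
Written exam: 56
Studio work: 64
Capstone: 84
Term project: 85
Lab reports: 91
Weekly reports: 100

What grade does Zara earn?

C

Practicals score 56 ≥ 55: minimum met.
Weighted total:
  Practicals 56 × 0.16 = 8.96
  Homework 100 × 0.1 = 10
  Written exam 56 × 0.19 = 10.64
  Studio work 64 × 0.18 = 11.52
  Capstone 84 × 0.08 = 6.72
  Term project 85 × 0.1 = 8.5
  Lab reports 91 × 0.07 = 6.37
  Weekly reports 100 × 0.12 = 12
Sum = 74.71
74.71 is ≥ 67 and < 77 → C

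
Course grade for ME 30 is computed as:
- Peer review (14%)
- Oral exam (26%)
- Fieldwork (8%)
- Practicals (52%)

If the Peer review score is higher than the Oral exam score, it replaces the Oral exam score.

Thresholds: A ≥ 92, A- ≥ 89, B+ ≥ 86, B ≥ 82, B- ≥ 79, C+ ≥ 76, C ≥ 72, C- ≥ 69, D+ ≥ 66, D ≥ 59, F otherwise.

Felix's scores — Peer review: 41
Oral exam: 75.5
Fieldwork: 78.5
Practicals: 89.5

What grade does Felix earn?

Peer review (41) ≤ Oral exam (75.5), so Oral exam stays at 75.5.
Weighted total:
  Peer review 41 × 0.14 = 5.74
  Oral exam 75.5 × 0.26 = 19.63
  Fieldwork 78.5 × 0.08 = 6.28
  Practicals 89.5 × 0.52 = 46.54
Sum = 78.19
78.19 is ≥ 76 and < 79 → C+

C+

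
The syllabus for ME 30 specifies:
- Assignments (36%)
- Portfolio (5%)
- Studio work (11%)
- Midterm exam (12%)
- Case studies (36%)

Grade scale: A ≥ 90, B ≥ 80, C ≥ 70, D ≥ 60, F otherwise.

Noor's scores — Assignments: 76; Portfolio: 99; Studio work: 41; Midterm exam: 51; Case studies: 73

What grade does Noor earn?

D

Weighted total:
  Assignments 76 × 0.36 = 27.36
  Portfolio 99 × 0.05 = 4.95
  Studio work 41 × 0.11 = 4.51
  Midterm exam 51 × 0.12 = 6.12
  Case studies 73 × 0.36 = 26.28
Sum = 69.22
69.22 is ≥ 60 and < 70 → D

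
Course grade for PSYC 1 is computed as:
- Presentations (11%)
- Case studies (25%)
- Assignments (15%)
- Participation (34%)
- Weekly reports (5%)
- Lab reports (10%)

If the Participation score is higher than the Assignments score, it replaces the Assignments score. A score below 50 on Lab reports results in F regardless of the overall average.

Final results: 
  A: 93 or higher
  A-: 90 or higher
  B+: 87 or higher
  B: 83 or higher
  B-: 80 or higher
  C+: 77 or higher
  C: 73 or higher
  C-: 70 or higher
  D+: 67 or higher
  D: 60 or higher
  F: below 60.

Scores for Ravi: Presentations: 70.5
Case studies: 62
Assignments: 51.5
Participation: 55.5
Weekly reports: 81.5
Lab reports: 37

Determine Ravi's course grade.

F

Participation (55.5) > Assignments (51.5), so Assignments counts as 55.5.
Lab reports score 37 < 50: minimum not met.
Weighted total:
  Presentations 70.5 × 0.11 = 7.755
  Case studies 62 × 0.25 = 15.5
  Assignments 55.5 × 0.15 = 8.325
  Participation 55.5 × 0.34 = 18.87
  Weekly reports 81.5 × 0.05 = 4.075
  Lab reports 37 × 0.1 = 3.7
Sum = 58.225
Because the Lab reports minimum was not met, the result is F.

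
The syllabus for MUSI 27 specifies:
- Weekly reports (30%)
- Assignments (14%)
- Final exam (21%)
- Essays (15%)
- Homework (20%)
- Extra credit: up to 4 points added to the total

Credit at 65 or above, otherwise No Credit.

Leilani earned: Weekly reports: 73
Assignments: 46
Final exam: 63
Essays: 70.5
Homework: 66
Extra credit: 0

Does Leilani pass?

Weighted total:
  Weekly reports 73 × 0.3 = 21.9
  Assignments 46 × 0.14 = 6.44
  Final exam 63 × 0.21 = 13.23
  Essays 70.5 × 0.15 = 10.575
  Homework 66 × 0.2 = 13.2
Sum = 65.345
Extra credit: 65.345 + 0 = 65.345
65.345 ≥ 65 → Credit

Credit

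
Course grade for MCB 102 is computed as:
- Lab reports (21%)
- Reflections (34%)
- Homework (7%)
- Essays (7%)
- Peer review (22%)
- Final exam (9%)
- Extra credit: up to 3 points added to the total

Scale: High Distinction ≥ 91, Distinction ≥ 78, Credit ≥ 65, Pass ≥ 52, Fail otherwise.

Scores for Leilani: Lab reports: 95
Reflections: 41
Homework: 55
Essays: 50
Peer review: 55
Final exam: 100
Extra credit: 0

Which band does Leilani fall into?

Pass

Weighted total:
  Lab reports 95 × 0.21 = 19.95
  Reflections 41 × 0.34 = 13.94
  Homework 55 × 0.07 = 3.85
  Essays 50 × 0.07 = 3.5
  Peer review 55 × 0.22 = 12.1
  Final exam 100 × 0.09 = 9
Sum = 62.34
Extra credit: 62.34 + 0 = 62.34
62.34 is ≥ 52 and < 65 → Pass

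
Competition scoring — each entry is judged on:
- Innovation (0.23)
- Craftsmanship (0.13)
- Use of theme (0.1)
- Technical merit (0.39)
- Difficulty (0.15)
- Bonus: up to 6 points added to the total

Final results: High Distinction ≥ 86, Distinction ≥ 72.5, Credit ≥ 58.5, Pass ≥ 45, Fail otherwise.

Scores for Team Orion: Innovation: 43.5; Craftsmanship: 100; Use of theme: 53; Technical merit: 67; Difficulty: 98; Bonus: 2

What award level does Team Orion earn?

Weighted total:
  Innovation 43.5 × 0.23 = 10.005
  Craftsmanship 100 × 0.13 = 13
  Use of theme 53 × 0.1 = 5.3
  Technical merit 67 × 0.39 = 26.13
  Difficulty 98 × 0.15 = 14.7
Sum = 69.135
Bonus: 69.135 + 2 = 71.135
71.135 is ≥ 58.5 and < 72.5 → Credit

Credit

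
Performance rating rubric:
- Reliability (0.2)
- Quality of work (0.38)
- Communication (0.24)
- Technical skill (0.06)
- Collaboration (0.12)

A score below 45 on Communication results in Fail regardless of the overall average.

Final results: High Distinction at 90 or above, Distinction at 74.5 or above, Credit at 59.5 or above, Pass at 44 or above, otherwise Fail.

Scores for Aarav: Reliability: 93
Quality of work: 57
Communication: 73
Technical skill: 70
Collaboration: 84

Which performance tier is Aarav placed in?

Credit

Communication score 73 ≥ 45: minimum met.
Weighted total:
  Reliability 93 × 0.2 = 18.6
  Quality of work 57 × 0.38 = 21.66
  Communication 73 × 0.24 = 17.52
  Technical skill 70 × 0.06 = 4.2
  Collaboration 84 × 0.12 = 10.08
Sum = 72.06
72.06 is ≥ 59.5 and < 74.5 → Credit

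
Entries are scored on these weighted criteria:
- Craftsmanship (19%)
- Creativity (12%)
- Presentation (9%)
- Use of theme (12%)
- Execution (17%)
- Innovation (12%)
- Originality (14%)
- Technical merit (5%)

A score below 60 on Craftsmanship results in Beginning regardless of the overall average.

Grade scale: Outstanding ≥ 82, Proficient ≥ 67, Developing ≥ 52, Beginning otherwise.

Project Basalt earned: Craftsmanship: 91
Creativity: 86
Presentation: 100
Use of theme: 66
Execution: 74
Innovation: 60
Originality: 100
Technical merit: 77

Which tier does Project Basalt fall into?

Outstanding

Craftsmanship score 91 ≥ 60: minimum met.
Weighted total:
  Craftsmanship 91 × 0.19 = 17.29
  Creativity 86 × 0.12 = 10.32
  Presentation 100 × 0.09 = 9
  Use of theme 66 × 0.12 = 7.92
  Execution 74 × 0.17 = 12.58
  Innovation 60 × 0.12 = 7.2
  Originality 100 × 0.14 = 14
  Technical merit 77 × 0.05 = 3.85
Sum = 82.16
82.16 ≥ 82 → Outstanding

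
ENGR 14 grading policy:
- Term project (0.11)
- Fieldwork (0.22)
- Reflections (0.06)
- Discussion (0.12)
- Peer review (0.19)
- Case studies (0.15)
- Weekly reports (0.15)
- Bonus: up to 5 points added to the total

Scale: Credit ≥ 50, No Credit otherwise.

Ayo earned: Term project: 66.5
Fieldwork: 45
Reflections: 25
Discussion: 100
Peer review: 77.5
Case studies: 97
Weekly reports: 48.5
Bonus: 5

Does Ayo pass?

Weighted total:
  Term project 66.5 × 0.11 = 7.315
  Fieldwork 45 × 0.22 = 9.9
  Reflections 25 × 0.06 = 1.5
  Discussion 100 × 0.12 = 12
  Peer review 77.5 × 0.19 = 14.725
  Case studies 97 × 0.15 = 14.55
  Weekly reports 48.5 × 0.15 = 7.275
Sum = 67.265
Bonus: 67.265 + 5 = 72.265
72.265 ≥ 50 → Credit

Credit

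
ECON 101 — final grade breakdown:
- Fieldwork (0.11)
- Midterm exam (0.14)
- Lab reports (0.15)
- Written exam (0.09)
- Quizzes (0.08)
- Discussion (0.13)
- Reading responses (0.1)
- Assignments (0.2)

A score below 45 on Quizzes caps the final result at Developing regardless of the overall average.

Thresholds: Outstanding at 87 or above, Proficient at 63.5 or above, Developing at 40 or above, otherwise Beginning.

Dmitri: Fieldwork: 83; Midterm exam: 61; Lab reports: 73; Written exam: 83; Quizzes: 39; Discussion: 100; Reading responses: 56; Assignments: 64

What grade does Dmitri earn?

Developing

Quizzes score 39 < 45: minimum not met.
Weighted total:
  Fieldwork 83 × 0.11 = 9.13
  Midterm exam 61 × 0.14 = 8.54
  Lab reports 73 × 0.15 = 10.95
  Written exam 83 × 0.09 = 7.47
  Quizzes 39 × 0.08 = 3.12
  Discussion 100 × 0.13 = 13
  Reading responses 56 × 0.1 = 5.6
  Assignments 64 × 0.2 = 12.8
Sum = 70.61
70.61 would be Proficient; cap at Developing applies → Developing.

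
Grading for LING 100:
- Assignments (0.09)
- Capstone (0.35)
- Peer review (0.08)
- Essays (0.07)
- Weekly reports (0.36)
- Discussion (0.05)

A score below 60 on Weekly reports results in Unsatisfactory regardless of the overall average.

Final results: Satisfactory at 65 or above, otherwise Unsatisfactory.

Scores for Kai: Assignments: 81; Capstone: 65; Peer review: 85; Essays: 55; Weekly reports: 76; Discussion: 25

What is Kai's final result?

Satisfactory

Weekly reports score 76 ≥ 60: minimum met.
Weighted total:
  Assignments 81 × 0.09 = 7.29
  Capstone 65 × 0.35 = 22.75
  Peer review 85 × 0.08 = 6.8
  Essays 55 × 0.07 = 3.85
  Weekly reports 76 × 0.36 = 27.36
  Discussion 25 × 0.05 = 1.25
Sum = 69.3
69.3 ≥ 65 → Satisfactory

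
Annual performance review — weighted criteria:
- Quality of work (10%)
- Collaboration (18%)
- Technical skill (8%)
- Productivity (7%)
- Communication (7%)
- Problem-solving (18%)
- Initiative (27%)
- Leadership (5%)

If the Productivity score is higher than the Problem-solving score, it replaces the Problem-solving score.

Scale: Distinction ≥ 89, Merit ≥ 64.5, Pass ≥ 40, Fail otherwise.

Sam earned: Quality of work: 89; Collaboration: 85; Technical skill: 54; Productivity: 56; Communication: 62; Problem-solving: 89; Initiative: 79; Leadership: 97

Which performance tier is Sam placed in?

Productivity (56) ≤ Problem-solving (89), so Problem-solving stays at 89.
Weighted total:
  Quality of work 89 × 0.1 = 8.9
  Collaboration 85 × 0.18 = 15.3
  Technical skill 54 × 0.08 = 4.32
  Productivity 56 × 0.07 = 3.92
  Communication 62 × 0.07 = 4.34
  Problem-solving 89 × 0.18 = 16.02
  Initiative 79 × 0.27 = 21.33
  Leadership 97 × 0.05 = 4.85
Sum = 78.98
78.98 is ≥ 64.5 and < 89 → Merit

Merit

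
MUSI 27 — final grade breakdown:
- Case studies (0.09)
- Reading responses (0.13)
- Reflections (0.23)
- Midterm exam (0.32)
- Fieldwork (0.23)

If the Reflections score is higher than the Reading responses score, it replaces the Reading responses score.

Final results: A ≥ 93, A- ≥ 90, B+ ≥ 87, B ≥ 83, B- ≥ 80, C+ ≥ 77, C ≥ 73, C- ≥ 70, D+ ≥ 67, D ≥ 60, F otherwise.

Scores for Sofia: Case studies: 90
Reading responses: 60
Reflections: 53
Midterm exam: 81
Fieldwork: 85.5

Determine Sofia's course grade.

C

Reflections (53) ≤ Reading responses (60), so Reading responses stays at 60.
Weighted total:
  Case studies 90 × 0.09 = 8.1
  Reading responses 60 × 0.13 = 7.8
  Reflections 53 × 0.23 = 12.19
  Midterm exam 81 × 0.32 = 25.92
  Fieldwork 85.5 × 0.23 = 19.665
Sum = 73.675
73.675 is ≥ 73 and < 77 → C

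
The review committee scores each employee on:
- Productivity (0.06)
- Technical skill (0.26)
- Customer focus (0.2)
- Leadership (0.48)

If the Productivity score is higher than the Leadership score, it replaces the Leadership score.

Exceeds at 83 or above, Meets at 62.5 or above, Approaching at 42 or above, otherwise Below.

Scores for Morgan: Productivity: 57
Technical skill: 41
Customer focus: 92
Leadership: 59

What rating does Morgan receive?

Approaching

Productivity (57) ≤ Leadership (59), so Leadership stays at 59.
Weighted total:
  Productivity 57 × 0.06 = 3.42
  Technical skill 41 × 0.26 = 10.66
  Customer focus 92 × 0.2 = 18.4
  Leadership 59 × 0.48 = 28.32
Sum = 60.8
60.8 is ≥ 42 and < 62.5 → Approaching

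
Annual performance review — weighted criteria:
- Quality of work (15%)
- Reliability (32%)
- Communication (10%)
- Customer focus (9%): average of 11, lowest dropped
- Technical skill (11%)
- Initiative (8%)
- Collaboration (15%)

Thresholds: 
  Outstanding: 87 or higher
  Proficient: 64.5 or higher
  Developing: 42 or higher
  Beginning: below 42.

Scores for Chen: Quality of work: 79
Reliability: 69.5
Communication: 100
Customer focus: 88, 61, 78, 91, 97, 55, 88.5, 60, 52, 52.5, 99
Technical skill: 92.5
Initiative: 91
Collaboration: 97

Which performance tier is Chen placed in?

Customer focus: drop 52 → average of remaining 10 = 770/10 = 77
Weighted total:
  Quality of work 79 × 0.15 = 11.85
  Reliability 69.5 × 0.32 = 22.24
  Communication 100 × 0.1 = 10
  Customer focus 77 × 0.09 = 6.93
  Technical skill 92.5 × 0.11 = 10.175
  Initiative 91 × 0.08 = 7.28
  Collaboration 97 × 0.15 = 14.55
Sum = 83.025
83.025 is ≥ 64.5 and < 87 → Proficient

Proficient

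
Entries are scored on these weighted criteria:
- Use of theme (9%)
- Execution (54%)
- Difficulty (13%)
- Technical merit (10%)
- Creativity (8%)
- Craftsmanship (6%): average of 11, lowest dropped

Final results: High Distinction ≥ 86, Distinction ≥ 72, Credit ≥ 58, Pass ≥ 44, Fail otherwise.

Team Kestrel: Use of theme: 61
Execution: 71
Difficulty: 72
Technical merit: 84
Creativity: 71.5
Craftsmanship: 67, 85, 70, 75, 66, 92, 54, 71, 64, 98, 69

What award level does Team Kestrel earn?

Craftsmanship: drop 54 → average of remaining 10 = 757/10 = 75.7
Weighted total:
  Use of theme 61 × 0.09 = 5.49
  Execution 71 × 0.54 = 38.34
  Difficulty 72 × 0.13 = 9.36
  Technical merit 84 × 0.1 = 8.4
  Creativity 71.5 × 0.08 = 5.72
  Craftsmanship 75.7 × 0.06 = 4.542
Sum = 71.852
71.852 is ≥ 58 and < 72 → Credit

Credit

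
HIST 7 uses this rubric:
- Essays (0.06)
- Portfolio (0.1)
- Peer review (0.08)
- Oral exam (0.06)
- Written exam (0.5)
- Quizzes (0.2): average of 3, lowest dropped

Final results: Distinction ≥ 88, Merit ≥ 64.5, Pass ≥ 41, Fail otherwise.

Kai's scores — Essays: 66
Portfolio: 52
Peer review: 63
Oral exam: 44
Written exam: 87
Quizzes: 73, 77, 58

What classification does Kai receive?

Quizzes: drop 58 → average of remaining 2 = 150/2 = 75
Weighted total:
  Essays 66 × 0.06 = 3.96
  Portfolio 52 × 0.1 = 5.2
  Peer review 63 × 0.08 = 5.04
  Oral exam 44 × 0.06 = 2.64
  Written exam 87 × 0.5 = 43.5
  Quizzes 75 × 0.2 = 15
Sum = 75.34
75.34 is ≥ 64.5 and < 88 → Merit

Merit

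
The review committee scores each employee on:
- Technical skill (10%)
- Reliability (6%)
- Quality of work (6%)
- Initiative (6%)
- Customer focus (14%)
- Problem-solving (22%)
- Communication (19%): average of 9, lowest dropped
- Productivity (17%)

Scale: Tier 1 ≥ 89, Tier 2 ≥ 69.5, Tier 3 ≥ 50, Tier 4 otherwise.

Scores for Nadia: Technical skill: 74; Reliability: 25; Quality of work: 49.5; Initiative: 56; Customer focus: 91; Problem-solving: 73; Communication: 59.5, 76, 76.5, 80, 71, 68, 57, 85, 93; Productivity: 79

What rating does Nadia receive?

Communication: drop 57 → average of remaining 8 = 609/8 = 76.125
Weighted total:
  Technical skill 74 × 0.1 = 7.4
  Reliability 25 × 0.06 = 1.5
  Quality of work 49.5 × 0.06 = 2.97
  Initiative 56 × 0.06 = 3.36
  Customer focus 91 × 0.14 = 12.74
  Problem-solving 73 × 0.22 = 16.06
  Communication 76.125 × 0.19 = 14.46375
  Productivity 79 × 0.17 = 13.43
Sum = 71.92375
71.92375 is ≥ 69.5 and < 89 → Tier 2

Tier 2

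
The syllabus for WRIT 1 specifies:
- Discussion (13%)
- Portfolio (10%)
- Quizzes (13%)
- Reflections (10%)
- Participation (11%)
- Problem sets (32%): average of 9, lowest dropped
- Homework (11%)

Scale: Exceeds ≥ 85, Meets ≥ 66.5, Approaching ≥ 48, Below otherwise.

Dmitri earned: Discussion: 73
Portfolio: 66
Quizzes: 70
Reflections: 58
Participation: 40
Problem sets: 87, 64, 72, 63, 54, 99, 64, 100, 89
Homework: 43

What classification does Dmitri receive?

Problem sets: drop 54 → average of remaining 8 = 638/8 = 79.75
Weighted total:
  Discussion 73 × 0.13 = 9.49
  Portfolio 66 × 0.1 = 6.6
  Quizzes 70 × 0.13 = 9.1
  Reflections 58 × 0.1 = 5.8
  Participation 40 × 0.11 = 4.4
  Problem sets 79.75 × 0.32 = 25.52
  Homework 43 × 0.11 = 4.73
Sum = 65.64
65.64 is ≥ 48 and < 66.5 → Approaching

Approaching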